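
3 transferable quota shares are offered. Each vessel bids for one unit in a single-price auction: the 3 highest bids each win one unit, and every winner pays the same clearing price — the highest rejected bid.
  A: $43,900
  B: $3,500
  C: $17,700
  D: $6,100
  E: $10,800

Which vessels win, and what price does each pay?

A, C, E; each pays $6,100

Sorting: 43,900 (A), 17,700 (C), 10,800 (E), 6,100 (D), 3,500 (B)
The 3 highest are A, C, E.
Clearing price = highest rejected bid = $6,100.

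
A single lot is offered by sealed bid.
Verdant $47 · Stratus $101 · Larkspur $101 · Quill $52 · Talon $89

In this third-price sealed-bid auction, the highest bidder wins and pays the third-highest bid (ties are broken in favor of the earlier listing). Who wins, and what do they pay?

Stratus pays $89

Rule: the highest bidder wins and pays the third-highest bid.
Bids in order: 101 (Stratus) > 101 (Larkspur) > 89 (Talon) > 52 (Quill) > 47 (Verdant)
Tie at $101 → Stratus wins by tie-break.
Stratus wins; payment is bid #3 in the ranking = $89.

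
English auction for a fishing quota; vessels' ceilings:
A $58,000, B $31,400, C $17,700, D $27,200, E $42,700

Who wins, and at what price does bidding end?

Ascending (English) auction: the price rises until one bidder remains; the winner pays the price at which the last rival dropped out.
Limits ranked: 58,000 (A) > 42,700 (E) > 31,400 (B) > 27,200 (D) > 17,700 (C)
Once the price passes $42,700, only A is left; the hammer falls at E's limit of $42,700.

A wins at $42,700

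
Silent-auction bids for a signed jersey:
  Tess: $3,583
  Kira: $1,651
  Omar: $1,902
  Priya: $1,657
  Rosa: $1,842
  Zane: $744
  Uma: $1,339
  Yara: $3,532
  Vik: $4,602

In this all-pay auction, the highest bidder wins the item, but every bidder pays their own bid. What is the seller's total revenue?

Total revenue: $20,852

Sorting bids: 4,602 (Vik) > 3,583 (Tess) > 3,532 (Yara) > 1,902 (Omar) > 1,842 (Rosa) > 1,657 (Priya) > …
Vik wins with the top bid; all bids are sunk regardless.
Every bidder forfeits their bid regardless of winning.
Revenue = 3,583 + 1,651 + 1,902 + 1,657 + 1,842 + 744 + 1,339 + 3,532 + 4,602 = $20,852.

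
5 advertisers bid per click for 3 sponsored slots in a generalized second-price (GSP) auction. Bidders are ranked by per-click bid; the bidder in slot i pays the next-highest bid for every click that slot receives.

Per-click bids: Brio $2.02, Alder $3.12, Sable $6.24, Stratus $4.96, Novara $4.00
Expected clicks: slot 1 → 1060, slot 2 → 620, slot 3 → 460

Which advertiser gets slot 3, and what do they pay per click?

Ranked by bid: $6.24 (Sable) > $4.96 (Stratus) > $4.00 (Novara) > $3.12 (Alder) > …
Slot 3 goes to the third-ranked bidder, Novara, who pays the next bid down: $3.12/click.

Novara; $3.12 per click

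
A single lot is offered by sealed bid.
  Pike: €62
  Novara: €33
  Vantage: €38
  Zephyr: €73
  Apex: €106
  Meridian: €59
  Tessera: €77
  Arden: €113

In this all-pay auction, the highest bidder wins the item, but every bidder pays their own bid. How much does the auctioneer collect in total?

Sorting bids: 113 (Arden) > 106 (Apex) > 77 (Tessera) > 73 (Zephyr) > 62 (Pike) > 59 (Meridian) > …
Arden wins with the top bid; all bids are sunk regardless.
Every bidder forfeits their bid regardless of winning.
Revenue = 62 + 33 + 38 + 73 + 106 + 59 + 77 + 113 = €561.

Total revenue: €561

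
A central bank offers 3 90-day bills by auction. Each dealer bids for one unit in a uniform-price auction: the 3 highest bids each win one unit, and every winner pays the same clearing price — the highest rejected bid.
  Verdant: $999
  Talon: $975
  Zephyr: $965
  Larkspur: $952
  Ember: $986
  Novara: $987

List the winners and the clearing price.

Ordering the bids: 999 (Verdant), 987 (Novara), 986 (Ember), 975 (Talon), 965 (Zephyr), …
Top 3: Verdant, Novara, Ember.
Highest unsuccessful bid: $975 → clearing price.

Verdant, Novara, Ember; each pays $975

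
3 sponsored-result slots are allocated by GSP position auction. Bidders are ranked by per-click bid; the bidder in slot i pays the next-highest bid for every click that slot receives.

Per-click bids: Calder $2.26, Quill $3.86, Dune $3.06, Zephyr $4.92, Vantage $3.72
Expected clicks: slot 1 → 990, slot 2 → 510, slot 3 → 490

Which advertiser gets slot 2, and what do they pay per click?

Per-click bids in order: $4.92 (Zephyr) > $3.86 (Quill) > $3.72 (Vantage) > $3.06 (Dune) > …
Slot 2 goes to the second-ranked bidder, Quill, who pays the next bid down: $3.72/click.

Quill; $3.72 per click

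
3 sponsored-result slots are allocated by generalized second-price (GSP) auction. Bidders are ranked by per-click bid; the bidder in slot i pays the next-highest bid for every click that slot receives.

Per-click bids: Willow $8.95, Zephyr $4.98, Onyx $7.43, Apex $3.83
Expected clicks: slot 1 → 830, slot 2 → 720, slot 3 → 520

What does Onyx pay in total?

Per-click bids in order: $8.95 (Willow) > $7.43 (Onyx) > $4.98 (Zephyr) > $3.83 (Apex)
Onyx holds slot 2 → pays next bid $4.98 × 720 clicks = $3585.60.

Onyx pays $3585.60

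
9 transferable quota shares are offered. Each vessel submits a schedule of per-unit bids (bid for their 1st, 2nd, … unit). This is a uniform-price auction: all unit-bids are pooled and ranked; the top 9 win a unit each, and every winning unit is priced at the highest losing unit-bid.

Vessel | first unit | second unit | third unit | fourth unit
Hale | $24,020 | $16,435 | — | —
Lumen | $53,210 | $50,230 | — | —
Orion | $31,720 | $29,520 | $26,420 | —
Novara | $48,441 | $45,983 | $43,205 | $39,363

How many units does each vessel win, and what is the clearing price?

Merging the schedules and taking the best 9: 53,210 (Lumen-1), 50,230 (Lumen-2), 48,441 (Novara-1), 45,983 (Novara-2), 43,205 (Novara-3), 39,363 (Novara-4), 31,720 (Orion-1), 29,520 (Orion-2), 26,420 (Orion-3)
First bid not allocated: $24,020.
Allocation: Lumen 2, Novara 4, Orion 3.

Lumen 2, Novara 4, Orion 3; clearing price $24,020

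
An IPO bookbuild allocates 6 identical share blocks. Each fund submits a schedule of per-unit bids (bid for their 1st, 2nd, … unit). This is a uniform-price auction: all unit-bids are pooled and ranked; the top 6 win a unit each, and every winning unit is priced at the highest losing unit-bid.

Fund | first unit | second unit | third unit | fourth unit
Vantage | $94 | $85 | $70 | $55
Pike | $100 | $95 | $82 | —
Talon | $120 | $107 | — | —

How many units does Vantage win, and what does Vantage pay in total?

Vantage: 2 units, pays $164

Pooled unit-bids ranked (top 6): 120 (Talon-1), 107 (Talon-2), 100 (Pike-1), 95 (Pike-2), 94 (Vantage-1), 85 (Vantage-2)
The (k+1)-th unit-bid is $82.
Vantage wins 2 unit(s) at $82 each.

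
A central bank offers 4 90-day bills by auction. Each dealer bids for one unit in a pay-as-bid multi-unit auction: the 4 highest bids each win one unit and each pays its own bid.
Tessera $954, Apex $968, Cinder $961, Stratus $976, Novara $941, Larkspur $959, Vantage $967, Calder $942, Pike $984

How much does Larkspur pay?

Larkspur pays $0

Ordering the bids: 984 (Pike), 976 (Stratus), 968 (Apex), 967 (Vantage), 961 (Cinder), 959 (Larkspur), …
The 4 highest are Pike, Stratus, Apex, Vantage.
Larkspur does not win → $0.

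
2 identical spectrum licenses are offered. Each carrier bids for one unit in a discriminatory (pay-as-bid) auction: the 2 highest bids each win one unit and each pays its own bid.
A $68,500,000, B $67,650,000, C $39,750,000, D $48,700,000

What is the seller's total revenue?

Total revenue: $136,150,000

Sorting: 68,500,000 (A), 67,650,000 (B), 48,700,000 (D), 39,750,000 (C)
Top 2: A, B.
Total revenue = 68,500,000 + 67,650,000 = $136,150,000.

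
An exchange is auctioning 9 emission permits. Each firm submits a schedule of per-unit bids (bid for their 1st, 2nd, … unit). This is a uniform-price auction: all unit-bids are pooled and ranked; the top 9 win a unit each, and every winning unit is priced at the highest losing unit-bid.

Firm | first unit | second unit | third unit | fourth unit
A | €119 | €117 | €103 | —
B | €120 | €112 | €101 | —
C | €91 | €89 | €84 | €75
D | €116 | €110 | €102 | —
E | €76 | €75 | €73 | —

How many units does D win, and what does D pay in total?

All unit-bids, highest first — top 9: 120 (B-1), 119 (A-1), 117 (A-2), 116 (D-1), 112 (B-2), 110 (D-2), 103 (A-3), 102 (D-3), 101 (B-3)
The (k+1)-th unit-bid is €91.
D wins 3 unit(s) at €91 each.

D: 3 units, pays €273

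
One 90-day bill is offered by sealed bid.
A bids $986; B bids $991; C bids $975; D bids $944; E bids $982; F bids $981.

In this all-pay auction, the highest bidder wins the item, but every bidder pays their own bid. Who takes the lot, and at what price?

B pays $991

Sorting bids: 991 (B) > 986 (A) > 982 (E) > 981 (F) > 975 (C) > 944 (D)
B is highest and takes the item; every bidder forfeits their bid.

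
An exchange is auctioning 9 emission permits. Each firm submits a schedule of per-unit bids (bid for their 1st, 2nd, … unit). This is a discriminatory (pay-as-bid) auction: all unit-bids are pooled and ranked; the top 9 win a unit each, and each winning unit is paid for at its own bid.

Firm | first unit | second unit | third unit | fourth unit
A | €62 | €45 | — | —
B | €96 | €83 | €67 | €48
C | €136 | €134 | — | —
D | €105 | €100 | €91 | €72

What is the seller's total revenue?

All unit-bids, highest first — top 9: 136 (C-1), 134 (C-2), 105 (D-1), 100 (D-2), 96 (B-1), 91 (D-3), 83 (B-2), 72 (D-4), 67 (B-3)
Next rejected bid: €62 (not a price — pay-as-bid).
Each winning unit pays its own bid.
Revenue = 136 + 134 + 105 + 100 + 96 + 91 + 83 + 72 + 67 = €884.

Total revenue: €884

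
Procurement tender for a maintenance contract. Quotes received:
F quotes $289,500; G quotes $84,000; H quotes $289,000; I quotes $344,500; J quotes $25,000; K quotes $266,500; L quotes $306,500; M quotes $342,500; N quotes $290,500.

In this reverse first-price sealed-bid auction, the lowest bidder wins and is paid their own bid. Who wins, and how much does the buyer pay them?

Reverse first-price sealed-bid auction: the lowest bidder wins and is paid their own bid.
Bids ranked: 25,000 (J) < 84,000 (G) < 266,500 (K) < 289,000 (H) < 289,500 (F) < 290,500 (N) < …
J is lowest → is paid own bid, $25,000.

J is paid $25,000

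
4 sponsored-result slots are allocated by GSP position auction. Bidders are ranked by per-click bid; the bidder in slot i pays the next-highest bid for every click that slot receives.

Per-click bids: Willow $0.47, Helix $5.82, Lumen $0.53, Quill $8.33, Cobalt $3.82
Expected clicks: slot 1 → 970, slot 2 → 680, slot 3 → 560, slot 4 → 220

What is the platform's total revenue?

Sorting advertisers: $8.33 (Quill) > $5.82 (Helix) > $3.82 (Cobalt) > $0.53 (Lumen) > $0.47 (Willow)
Slot 1: Quill pays $5.82 × 970 = $5645.40
Slot 2: Helix pays $3.82 × 680 = $2597.60
Slot 3: Cobalt pays $0.53 × 560 = $296.80
Slot 4: Lumen pays $0.47 × 220 = $103.40
Total = $8643.20

Total revenue: $8643.20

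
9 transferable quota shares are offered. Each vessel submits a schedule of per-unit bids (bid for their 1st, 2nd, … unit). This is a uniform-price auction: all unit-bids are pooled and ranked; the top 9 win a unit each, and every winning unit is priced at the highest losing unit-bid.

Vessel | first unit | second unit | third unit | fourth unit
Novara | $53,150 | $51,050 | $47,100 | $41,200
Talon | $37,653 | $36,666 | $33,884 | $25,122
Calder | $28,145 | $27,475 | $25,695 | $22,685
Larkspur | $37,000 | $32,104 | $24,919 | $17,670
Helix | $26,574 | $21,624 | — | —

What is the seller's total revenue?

All unit-bids, highest first — top 9: 53,150 (Novara-1), 51,050 (Novara-2), 47,100 (Novara-3), 41,200 (Novara-4), 37,653 (Talon-1), 37,000 (Larkspur-1), 36,666 (Talon-2), 33,884 (Talon-3), 32,104 (Larkspur-2)
The (k+1)-th unit-bid is $28,145.
Allocation: Larkspur 2, Novara 4, Talon 3. Every unit priced at $28,145.
Revenue = 9 × 28,145 = $253,305.

Total revenue: $253,305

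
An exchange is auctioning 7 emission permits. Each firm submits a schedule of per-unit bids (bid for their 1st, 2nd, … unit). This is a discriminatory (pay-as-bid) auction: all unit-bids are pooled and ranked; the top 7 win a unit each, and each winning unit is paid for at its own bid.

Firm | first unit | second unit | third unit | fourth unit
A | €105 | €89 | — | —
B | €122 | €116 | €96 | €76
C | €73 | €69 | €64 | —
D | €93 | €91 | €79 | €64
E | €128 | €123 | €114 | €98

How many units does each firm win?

All unit-bids, highest first — top 7: 128 (E-1), 123 (E-2), 122 (B-1), 116 (B-2), 114 (E-3), 105 (A-1), 98 (E-4)
Next rejected bid: €96 (not a price — pay-as-bid).
Allocation: A 1, B 2, E 4.

A 1, B 2, E 4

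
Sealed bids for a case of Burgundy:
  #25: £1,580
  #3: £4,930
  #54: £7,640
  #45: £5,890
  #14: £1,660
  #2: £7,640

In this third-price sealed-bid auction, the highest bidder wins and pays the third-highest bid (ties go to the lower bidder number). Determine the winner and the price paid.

Bids in order: 7,640 (#2) > 7,640 (#54) > 5,890 (#45) > 4,930 (#3) > 1,660 (#14) > 1,580 (#25)
#2 and #54 tie at £7,640; tie-break gives it to #2.
#2 is highest; pays the third-highest bid, £5,890.

#2 pays £5,890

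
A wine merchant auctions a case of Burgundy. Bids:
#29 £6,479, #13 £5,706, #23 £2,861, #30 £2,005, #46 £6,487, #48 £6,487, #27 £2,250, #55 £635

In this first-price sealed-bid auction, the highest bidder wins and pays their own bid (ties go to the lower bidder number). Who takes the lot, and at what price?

Bids ranked: 6,487 (#46) > 6,487 (#48) > 6,479 (#29) > 5,706 (#13) > 2,861 (#23) > 2,250 (#27) > …
Tie at £6,487 → #46 wins by tie-break.
#46 has the highest bid and pays exactly that: £6,487.

#46 pays £6,487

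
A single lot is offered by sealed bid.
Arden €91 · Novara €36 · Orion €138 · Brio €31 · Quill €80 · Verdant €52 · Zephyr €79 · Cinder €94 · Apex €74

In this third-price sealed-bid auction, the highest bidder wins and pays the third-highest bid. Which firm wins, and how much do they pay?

Orion pays €91

Rule: the highest bidder wins and pays the third-highest bid.
Bids ranked: 138 (Orion) > 94 (Cinder) > 91 (Arden) > 80 (Quill) > 79 (Zephyr) > 74 (Apex) > …
Orion is highest; pays the third-highest bid, €91.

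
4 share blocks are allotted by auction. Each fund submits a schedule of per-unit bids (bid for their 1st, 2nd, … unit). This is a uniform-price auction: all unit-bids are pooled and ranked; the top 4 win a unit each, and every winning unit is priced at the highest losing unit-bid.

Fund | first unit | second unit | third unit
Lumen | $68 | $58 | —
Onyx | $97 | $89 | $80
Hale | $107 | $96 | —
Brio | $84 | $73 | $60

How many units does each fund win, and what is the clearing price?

Hale 2, Onyx 2; clearing price $84

All unit-bids, highest first — top 4: 107 (Hale-1), 97 (Onyx-1), 96 (Hale-2), 89 (Onyx-2)
Highest rejected unit-bid = $84.
Allocation: Hale 2, Onyx 2.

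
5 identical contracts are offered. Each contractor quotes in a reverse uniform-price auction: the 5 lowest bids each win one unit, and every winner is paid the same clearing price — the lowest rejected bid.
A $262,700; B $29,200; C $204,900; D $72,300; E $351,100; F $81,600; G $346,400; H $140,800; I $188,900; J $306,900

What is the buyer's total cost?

Total cost: $1,024,500

Sorting: 29,200 (B), 72,300 (D), 81,600 (F), 140,800 (H), 188,900 (I), 204,900 (C), 262,700 (A), …
Winners (5 units): B, D, F, H, I.
First losing bid is C's $204,900, which sets the uniform price.
Total cost = 5 × $204,900 = $1,024,500.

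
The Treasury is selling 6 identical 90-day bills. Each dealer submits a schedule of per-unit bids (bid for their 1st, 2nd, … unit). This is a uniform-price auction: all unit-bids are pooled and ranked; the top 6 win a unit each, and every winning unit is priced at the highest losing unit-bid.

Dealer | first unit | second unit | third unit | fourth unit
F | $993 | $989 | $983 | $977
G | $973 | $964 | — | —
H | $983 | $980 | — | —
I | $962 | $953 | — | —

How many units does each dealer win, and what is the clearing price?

F 4, H 2; clearing price $973

Merging the schedules and taking the best 6: 993 (F-1), 989 (F-2), 983 (F-3), 983 (H-1), 980 (H-2), 977 (F-4)
The (k+1)-th unit-bid is $973.
Allocation: F 4, H 2.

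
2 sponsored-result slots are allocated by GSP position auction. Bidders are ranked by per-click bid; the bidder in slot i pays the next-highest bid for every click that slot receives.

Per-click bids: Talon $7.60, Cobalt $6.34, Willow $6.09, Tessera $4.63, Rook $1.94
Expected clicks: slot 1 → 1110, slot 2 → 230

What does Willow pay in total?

Sorting advertisers: $7.60 (Talon) > $6.34 (Cobalt) > $6.09 (Willow) > …
Willow ranks below slot 2 → no slot, pays nothing.

Willow pays $0.00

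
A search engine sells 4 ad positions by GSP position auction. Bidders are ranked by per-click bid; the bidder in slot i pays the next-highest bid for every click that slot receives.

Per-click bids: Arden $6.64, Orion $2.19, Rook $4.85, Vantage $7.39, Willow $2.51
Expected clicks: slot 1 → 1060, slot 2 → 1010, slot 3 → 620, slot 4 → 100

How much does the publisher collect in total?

Total revenue: $13712.10

Sorting advertisers: $7.39 (Vantage) > $6.64 (Arden) > $4.85 (Rook) > $2.51 (Willow) > $2.19 (Orion)
Slot 1: Vantage pays $6.64 × 1060 = $7038.40
Slot 2: Arden pays $4.85 × 1010 = $4898.50
Slot 3: Rook pays $2.51 × 620 = $1556.20
Slot 4: Willow pays $2.19 × 100 = $219.00
Total = $13712.10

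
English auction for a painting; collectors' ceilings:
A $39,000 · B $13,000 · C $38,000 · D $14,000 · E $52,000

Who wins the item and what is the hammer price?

Limits ranked: 52,000 (E) > 39,000 (A) > 38,000 (C) > 14,000 (D) > 13,000 (B)
A is the last rival to drop out, at $39,000; E remains and wins at that price.

E wins at $39,000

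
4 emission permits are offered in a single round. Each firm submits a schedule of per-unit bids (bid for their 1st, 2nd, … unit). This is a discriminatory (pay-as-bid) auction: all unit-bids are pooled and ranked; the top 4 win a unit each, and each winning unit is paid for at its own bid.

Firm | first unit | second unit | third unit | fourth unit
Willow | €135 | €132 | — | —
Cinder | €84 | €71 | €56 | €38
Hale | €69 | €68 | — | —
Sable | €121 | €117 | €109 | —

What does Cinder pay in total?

Cinder pays €0

Pooled unit-bids ranked (top 4): 135 (Willow-1), 132 (Willow-2), 121 (Sable-1), 117 (Sable-2)
Next rejected bid: €109 (not a price — pay-as-bid).
Cinder wins no units.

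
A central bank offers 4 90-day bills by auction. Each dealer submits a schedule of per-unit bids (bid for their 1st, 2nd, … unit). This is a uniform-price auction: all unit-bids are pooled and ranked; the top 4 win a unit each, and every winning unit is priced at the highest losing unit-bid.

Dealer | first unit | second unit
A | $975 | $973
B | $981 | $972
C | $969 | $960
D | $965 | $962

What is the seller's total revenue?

Total revenue: $3,876

Pooled unit-bids ranked (top 4): 981 (B-1), 975 (A-1), 973 (A-2), 972 (B-2)
Highest rejected unit-bid = $969.
Allocation: A 2, B 2. Every unit priced at $969.
Revenue = 4 × 969 = $3,876.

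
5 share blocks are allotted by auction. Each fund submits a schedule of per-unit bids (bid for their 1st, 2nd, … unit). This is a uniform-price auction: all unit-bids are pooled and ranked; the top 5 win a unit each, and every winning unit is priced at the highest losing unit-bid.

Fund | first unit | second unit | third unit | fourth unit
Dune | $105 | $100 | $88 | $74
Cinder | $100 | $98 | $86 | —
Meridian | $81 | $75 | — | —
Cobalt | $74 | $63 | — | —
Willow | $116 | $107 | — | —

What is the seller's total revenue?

Total revenue: $490

Merging the schedules and taking the best 5: 116 (Willow-1), 107 (Willow-2), 105 (Dune-1), 100 (Dune-2), 100 (Cinder-1)
First bid not allocated: $98.
Allocation: Cinder 1, Dune 2, Willow 2. Every unit priced at $98.
Revenue = 5 × 98 = $490.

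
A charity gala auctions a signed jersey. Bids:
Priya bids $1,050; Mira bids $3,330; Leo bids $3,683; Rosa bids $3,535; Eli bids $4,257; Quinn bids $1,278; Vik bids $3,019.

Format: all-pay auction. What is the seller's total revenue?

Sorting bids: 4,257 (Eli) > 3,683 (Leo) > 3,535 (Rosa) > 3,330 (Mira) > 3,019 (Vik) > 1,278 (Quinn) > …
Every bidder forfeits their bid regardless of winning.
Revenue = 1,050 + 3,330 + 3,683 + 3,535 + 4,257 + 1,278 + 3,019 = $20,152.

Total revenue: $20,152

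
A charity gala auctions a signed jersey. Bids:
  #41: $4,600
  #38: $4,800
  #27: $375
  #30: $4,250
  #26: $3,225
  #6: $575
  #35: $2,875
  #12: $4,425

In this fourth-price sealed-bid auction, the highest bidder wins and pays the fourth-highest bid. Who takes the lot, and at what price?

#38 pays $4,250

Bids in order: 4,800 (#38) > 4,600 (#41) > 4,425 (#12) > 4,250 (#30) > 3,225 (#26) > 2,875 (#35) > …
#38 is highest; pays the fourth-highest bid, $4,250.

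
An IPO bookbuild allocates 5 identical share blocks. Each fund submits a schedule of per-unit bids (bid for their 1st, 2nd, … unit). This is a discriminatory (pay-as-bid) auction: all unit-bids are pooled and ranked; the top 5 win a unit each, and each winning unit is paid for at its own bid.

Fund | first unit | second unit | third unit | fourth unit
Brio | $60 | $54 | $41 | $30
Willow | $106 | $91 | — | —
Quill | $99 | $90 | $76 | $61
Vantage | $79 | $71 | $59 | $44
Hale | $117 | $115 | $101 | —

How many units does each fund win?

Hale 3, Quill 1, Willow 1

All unit-bids, highest first — top 5: 117 (Hale-1), 115 (Hale-2), 106 (Willow-1), 101 (Hale-3), 99 (Quill-1)
Next rejected bid: $91 (not a price — pay-as-bid).
Allocation: Hale 3, Quill 1, Willow 1.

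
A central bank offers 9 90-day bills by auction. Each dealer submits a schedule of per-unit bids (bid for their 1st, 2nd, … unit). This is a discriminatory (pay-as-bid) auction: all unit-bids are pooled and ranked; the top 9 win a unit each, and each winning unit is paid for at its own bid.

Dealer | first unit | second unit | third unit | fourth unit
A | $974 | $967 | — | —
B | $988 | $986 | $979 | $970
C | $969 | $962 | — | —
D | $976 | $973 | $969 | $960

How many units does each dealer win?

Merging the schedules and taking the best 9: 988 (B-1), 986 (B-2), 979 (B-3), 976 (D-1), 974 (A-1), 973 (D-2), 970 (B-4), 969 (C-1), 969 (D-3)
Next rejected bid: $967 (not a price — pay-as-bid).
Allocation: A 1, B 4, C 1, D 3.

A 1, B 4, C 1, D 3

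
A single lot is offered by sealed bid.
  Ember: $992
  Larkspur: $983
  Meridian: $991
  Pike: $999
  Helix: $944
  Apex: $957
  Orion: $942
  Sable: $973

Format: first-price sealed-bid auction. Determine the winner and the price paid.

Pike pays $999

Bids in order: 999 (Pike) > 992 (Ember) > 991 (Meridian) > 983 (Larkspur) > 973 (Sable) > 957 (Apex) > …
First-price: Pike pays what they bid, $999.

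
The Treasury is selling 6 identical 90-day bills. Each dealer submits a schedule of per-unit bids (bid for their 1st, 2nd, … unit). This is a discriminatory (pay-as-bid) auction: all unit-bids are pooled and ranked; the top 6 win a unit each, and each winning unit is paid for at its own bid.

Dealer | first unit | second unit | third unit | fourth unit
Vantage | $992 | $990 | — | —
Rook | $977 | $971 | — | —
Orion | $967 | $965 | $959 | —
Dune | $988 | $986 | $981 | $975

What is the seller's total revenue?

Merging the schedules and taking the best 6: 992 (Vantage-1), 990 (Vantage-2), 988 (Dune-1), 986 (Dune-2), 981 (Dune-3), 977 (Rook-1)
Next rejected bid: $975 (not a price — pay-as-bid).
Each winning unit pays its own bid.
Revenue = 992 + 990 + 988 + 986 + 981 + 977 = $5,914.

Total revenue: $5,914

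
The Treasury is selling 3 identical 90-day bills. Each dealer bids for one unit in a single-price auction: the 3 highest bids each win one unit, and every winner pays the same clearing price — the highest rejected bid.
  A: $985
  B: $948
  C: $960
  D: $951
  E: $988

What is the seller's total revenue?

Bids ranked high→low: 988 (E), 985 (A), 960 (C), 951 (D), 948 (B)
The 3 highest are E, A, C.
Highest unsuccessful bid: $951 → clearing price.
Total revenue = 3 × $951 = $2,853.

Total revenue: $2,853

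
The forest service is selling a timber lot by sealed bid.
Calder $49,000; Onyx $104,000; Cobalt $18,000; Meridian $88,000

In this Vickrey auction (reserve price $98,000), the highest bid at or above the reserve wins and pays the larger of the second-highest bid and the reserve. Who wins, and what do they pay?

Onyx pays $98,000

Sorting bids: 104,000 (Onyx) > 88,000 (Meridian) > 49,000 (Calder) > 18,000 (Cobalt)
Onyx has the top bid at or above the reserve ($104,000).
max(second-highest $88,000, reserve $98,000) = $98,000.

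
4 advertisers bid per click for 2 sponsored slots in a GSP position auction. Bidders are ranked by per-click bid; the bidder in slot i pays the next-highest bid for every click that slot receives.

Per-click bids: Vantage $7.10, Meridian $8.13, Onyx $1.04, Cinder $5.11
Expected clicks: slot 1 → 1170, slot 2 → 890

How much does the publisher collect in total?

Total revenue: $12854.90

Sorting advertisers: $8.13 (Meridian) > $7.10 (Vantage) > $5.11 (Cinder) > …
Slot 1: Meridian pays $7.10 × 1170 = $8307.00
Slot 2: Vantage pays $5.11 × 890 = $4547.90
Total = $12854.90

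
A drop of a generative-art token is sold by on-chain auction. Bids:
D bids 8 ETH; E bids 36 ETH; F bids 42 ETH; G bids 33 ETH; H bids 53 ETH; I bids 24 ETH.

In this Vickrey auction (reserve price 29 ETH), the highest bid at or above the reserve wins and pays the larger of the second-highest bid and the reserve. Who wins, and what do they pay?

Bids in order: 53 (H) > 42 (F) > 36 (E) > 33 (G) > 24 (I) > 8 (D)
Highest eligible bid: H at 53 ETH.
max(second-highest 42 ETH, reserve 29 ETH) = 42 ETH; the reserve does not bind.

H pays 42 ETH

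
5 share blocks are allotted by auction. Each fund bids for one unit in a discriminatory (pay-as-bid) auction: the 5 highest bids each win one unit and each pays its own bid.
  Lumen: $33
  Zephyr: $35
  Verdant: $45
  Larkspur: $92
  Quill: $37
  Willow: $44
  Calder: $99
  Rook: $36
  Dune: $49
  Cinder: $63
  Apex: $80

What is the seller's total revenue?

Ordering the bids: 99 (Calder), 92 (Larkspur), 80 (Apex), 63 (Cinder), 49 (Dune), 45 (Verdant), 44 (Willow), …
Winners (5 units): Calder, Larkspur, Apex, Cinder, Dune.
Total revenue = 99 + 92 + 80 + 63 + 49 = $383.

Total revenue: $383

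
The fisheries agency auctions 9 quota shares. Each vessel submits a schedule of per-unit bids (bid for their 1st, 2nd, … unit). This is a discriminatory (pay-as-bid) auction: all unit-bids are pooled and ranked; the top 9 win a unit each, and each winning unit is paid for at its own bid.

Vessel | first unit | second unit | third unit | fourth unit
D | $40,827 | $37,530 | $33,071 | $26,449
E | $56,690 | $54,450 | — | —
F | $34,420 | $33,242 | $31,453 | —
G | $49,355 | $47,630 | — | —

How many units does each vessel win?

All unit-bids, highest first — top 9: 56,690 (E-1), 54,450 (E-2), 49,355 (G-1), 47,630 (G-2), 40,827 (D-1), 37,530 (D-2), 34,420 (F-1), 33,242 (F-2), 33,071 (D-3)
Next rejected bid: $31,453 (not a price — pay-as-bid).
Allocation: D 3, E 2, F 2, G 2.

D 3, E 2, F 2, G 2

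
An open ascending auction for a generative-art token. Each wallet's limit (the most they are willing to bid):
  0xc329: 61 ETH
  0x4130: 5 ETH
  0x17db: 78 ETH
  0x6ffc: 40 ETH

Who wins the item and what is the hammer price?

Ascending (English) auction: the price rises until one bidder remains; the winner pays the price at which the last rival dropped out.
Limits ranked: 78 (0x17db) > 61 (0xc329) > 40 (0x6ffc) > 5 (0x4130)
Bidding ends when 0xc329 exits at 61 ETH; 0x17db takes it.

0x17db wins at 61 ETH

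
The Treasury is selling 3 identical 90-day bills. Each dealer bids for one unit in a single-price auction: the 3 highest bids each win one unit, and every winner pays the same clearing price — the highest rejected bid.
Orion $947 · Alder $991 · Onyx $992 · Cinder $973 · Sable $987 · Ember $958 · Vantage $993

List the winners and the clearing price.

Bids ranked high→low: 993 (Vantage), 992 (Onyx), 991 (Alder), 987 (Sable), 973 (Cinder), …
The 3 highest are Vantage, Onyx, Alder.
Highest unsuccessful bid: $987 → clearing price.

Vantage, Onyx, Alder; each pays $987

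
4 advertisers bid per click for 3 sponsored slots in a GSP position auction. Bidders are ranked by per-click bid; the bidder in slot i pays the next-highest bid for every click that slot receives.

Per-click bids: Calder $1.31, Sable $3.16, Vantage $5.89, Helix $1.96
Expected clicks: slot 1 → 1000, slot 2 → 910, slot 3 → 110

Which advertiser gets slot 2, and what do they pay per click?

Sable; $1.96 per click

Per-click bids in order: $5.89 (Vantage) > $3.16 (Sable) > $1.96 (Helix) > $1.31 (Calder)
Slot 2 goes to the second-ranked bidder, Sable, who pays the next bid down: $1.96/click.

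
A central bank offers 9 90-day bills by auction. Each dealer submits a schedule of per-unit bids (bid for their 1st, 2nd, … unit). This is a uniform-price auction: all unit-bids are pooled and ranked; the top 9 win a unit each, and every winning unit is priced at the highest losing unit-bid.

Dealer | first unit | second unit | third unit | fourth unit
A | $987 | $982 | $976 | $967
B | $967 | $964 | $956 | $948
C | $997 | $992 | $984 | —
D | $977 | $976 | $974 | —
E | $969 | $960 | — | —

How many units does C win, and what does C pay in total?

Pooled unit-bids ranked (top 9): 997 (C-1), 992 (C-2), 987 (A-1), 984 (C-3), 982 (A-2), 977 (D-1), 976 (A-3), 976 (D-2), 974 (D-3)
Highest rejected unit-bid = $969.
C wins 3 unit(s) at $969 each.

C: 3 units, pays $2,907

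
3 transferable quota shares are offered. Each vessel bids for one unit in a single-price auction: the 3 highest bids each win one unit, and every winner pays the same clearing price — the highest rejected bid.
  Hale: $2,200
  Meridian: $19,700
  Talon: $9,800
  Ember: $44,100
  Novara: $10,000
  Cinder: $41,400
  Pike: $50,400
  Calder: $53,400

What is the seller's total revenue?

Total revenue: $124,200

Sorting: 53,400 (Calder), 50,400 (Pike), 44,100 (Ember), 41,400 (Cinder), 19,700 (Meridian), …
Winners (3 units): Calder, Pike, Ember.
First losing bid is Cinder's $41,400, which sets the uniform price.
Total revenue = 3 × $41,400 = $124,200.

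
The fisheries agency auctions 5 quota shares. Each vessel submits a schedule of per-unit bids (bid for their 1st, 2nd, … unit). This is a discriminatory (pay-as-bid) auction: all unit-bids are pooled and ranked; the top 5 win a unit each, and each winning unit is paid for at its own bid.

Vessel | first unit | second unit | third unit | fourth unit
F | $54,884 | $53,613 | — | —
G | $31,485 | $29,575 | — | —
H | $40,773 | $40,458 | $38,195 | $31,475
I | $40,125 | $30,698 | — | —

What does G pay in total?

Pooled unit-bids ranked (top 5): 54,884 (F-1), 53,613 (F-2), 40,773 (H-1), 40,458 (H-2), 40,125 (I-1)
Next rejected bid: $38,195 (not a price — pay-as-bid).
G wins no units.

G pays $0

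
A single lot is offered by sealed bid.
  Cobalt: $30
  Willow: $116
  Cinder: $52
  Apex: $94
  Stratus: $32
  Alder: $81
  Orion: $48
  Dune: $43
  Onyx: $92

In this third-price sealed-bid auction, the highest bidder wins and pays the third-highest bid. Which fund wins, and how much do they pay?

Bids in order: 116 (Willow) > 94 (Apex) > 92 (Onyx) > 81 (Alder) > 52 (Cinder) > 48 (Orion) > …
Willow wins; payment is bid #3 in the ranking = $92.

Willow pays $92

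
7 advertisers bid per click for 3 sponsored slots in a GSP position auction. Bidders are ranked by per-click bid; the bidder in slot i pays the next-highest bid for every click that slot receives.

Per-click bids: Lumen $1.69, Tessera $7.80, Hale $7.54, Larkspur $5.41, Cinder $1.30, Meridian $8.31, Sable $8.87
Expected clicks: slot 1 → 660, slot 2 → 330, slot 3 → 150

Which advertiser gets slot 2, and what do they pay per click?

Meridian; $7.80 per click

Per-click bids in order: $8.87 (Sable) > $8.31 (Meridian) > $7.80 (Tessera) > $7.54 (Hale) > …
Slot 2 goes to the second-ranked bidder, Meridian, who pays the next bid down: $7.80/click.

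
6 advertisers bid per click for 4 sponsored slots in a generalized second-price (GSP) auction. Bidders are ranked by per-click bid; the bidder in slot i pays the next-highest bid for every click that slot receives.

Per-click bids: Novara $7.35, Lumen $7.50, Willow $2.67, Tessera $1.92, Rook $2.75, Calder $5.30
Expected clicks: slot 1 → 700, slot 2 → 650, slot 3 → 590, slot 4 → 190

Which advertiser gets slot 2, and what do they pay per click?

Sorting advertisers: $7.50 (Lumen) > $7.35 (Novara) > $5.30 (Calder) > $2.75 (Rook) > $2.67 (Willow) > …
Slot 2 goes to the second-ranked bidder, Novara, who pays the next bid down: $5.30/click.

Novara; $5.30 per click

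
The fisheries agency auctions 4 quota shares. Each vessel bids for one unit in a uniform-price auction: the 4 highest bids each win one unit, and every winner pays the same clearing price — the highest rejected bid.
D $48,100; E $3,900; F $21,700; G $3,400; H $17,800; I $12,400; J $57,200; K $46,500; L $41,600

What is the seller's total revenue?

Total revenue: $86,800

Bids ranked high→low: 57,200 (J), 48,100 (D), 46,500 (K), 41,600 (L), 21,700 (F), 17,800 (H), …
Winners (4 units): J, D, K, L.
First losing bid is F's $21,700, which sets the uniform price.
Total revenue = 4 × $21,700 = $86,800.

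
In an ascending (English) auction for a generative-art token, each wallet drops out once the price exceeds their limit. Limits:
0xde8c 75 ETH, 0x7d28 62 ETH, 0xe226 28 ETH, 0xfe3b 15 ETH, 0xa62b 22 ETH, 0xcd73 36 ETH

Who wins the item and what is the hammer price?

0xde8c wins at 62 ETH

Sorting limits: 75 (0xde8c) > 62 (0x7d28) > 36 (0xcd73) > 28 (0xe226) > 22 (0xa62b) > 15 (0xfe3b)
Bidding ends when 0x7d28 exits at 62 ETH; 0xde8c takes it.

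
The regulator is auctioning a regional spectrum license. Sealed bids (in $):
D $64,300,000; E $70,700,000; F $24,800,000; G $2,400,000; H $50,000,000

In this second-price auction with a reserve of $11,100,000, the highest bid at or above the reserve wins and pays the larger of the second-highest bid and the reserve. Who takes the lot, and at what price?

Bids ranked: 70,700,000 (E) > 64,300,000 (D) > 50,000,000 (H) > 24,800,000 (F) > 2,400,000 (G)
Highest eligible bid: E at $70,700,000.
Second-highest bid $64,300,000 exceeds the reserve $11,100,000 → payment $64,300,000.

E pays $64,300,000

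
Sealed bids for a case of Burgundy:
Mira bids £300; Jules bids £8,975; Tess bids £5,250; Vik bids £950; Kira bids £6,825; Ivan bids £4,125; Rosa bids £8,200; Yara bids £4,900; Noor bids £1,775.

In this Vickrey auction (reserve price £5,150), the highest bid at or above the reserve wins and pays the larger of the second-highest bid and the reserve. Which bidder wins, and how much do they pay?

Bids ranked: 8,975 (Jules) > 8,200 (Rosa) > 6,825 (Kira) > 5,250 (Tess) > 4,900 (Yara) > 4,125 (Ivan) > …
Jules has the top bid at or above the reserve (£8,975).
max(second-highest £8,200, reserve £5,150) = £8,200; the reserve does not bind.

Jules pays £8,200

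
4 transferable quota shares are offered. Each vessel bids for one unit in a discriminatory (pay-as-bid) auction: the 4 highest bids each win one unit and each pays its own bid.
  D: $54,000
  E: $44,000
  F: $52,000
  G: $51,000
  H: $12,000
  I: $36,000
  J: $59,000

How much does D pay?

D pays $54,000

Ordering the bids: 59,000 (J), 54,000 (D), 52,000 (F), 51,000 (G), 44,000 (E), 36,000 (I), …
Winners (4 units): J, D, F, G.
D wins → own bid $54,000.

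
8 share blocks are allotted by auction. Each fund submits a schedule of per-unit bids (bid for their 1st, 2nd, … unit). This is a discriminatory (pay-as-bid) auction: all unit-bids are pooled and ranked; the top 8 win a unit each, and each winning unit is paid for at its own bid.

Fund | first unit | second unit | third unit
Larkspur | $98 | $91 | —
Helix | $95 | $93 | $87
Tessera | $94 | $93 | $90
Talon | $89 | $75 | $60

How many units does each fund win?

Helix 2, Larkspur 2, Talon 1, Tessera 3

Merging the schedules and taking the best 8: 98 (Larkspur-1), 95 (Helix-1), 94 (Tessera-1), 93 (Helix-2), 93 (Tessera-2), 91 (Larkspur-2), 90 (Tessera-3), 89 (Talon-1)
Next rejected bid: $87 (not a price — pay-as-bid).
Allocation: Helix 2, Larkspur 2, Talon 1, Tessera 3.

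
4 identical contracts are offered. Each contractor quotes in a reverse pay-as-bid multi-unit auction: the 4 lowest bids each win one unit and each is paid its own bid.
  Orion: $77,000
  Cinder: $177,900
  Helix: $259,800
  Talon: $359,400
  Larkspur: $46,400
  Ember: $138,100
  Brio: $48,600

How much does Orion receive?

Orion is paid $77,000

Ordering the bids: 46,400 (Larkspur), 48,600 (Brio), 77,000 (Orion), 138,100 (Ember), 177,900 (Cinder), 259,800 (Helix), …
The 4 lowest are Larkspur, Brio, Orion, Ember.
Orion wins → own bid $77,000.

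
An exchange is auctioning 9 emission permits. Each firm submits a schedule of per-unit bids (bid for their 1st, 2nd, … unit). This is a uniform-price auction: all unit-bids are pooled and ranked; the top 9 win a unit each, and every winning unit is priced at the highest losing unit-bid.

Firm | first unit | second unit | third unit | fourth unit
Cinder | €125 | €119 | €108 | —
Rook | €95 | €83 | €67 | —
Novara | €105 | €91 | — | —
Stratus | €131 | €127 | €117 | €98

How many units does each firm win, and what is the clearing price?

Cinder 3, Novara 1, Rook 1, Stratus 4; clearing price €91

Merging the schedules and taking the best 9: 131 (Stratus-1), 127 (Stratus-2), 125 (Cinder-1), 119 (Cinder-2), 117 (Stratus-3), 108 (Cinder-3), 105 (Novara-1), 98 (Stratus-4), 95 (Rook-1)
The (k+1)-th unit-bid is €91.
Allocation: Cinder 3, Novara 1, Rook 1, Stratus 4.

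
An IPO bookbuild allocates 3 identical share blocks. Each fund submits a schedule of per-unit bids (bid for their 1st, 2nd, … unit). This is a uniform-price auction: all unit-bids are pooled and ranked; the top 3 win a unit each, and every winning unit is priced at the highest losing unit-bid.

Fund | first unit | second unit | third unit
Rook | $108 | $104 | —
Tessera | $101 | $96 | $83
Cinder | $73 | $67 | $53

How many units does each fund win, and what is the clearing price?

Rook 2, Tessera 1; clearing price $96

Pooled unit-bids ranked (top 3): 108 (Rook-1), 104 (Rook-2), 101 (Tessera-1)
First bid not allocated: $96.
Allocation: Rook 2, Tessera 1.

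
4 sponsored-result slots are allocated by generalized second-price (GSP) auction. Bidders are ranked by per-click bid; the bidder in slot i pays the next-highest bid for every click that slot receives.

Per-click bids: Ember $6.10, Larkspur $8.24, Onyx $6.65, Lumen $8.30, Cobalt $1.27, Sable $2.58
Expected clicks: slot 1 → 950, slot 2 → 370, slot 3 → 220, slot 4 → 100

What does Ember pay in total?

Ember pays $258.00

Sorting advertisers: $8.30 (Lumen) > $8.24 (Larkspur) > $6.65 (Onyx) > $6.10 (Ember) > $2.58 (Sable) > …
Ember holds slot 4 → pays next bid $2.58 × 100 clicks = $258.00.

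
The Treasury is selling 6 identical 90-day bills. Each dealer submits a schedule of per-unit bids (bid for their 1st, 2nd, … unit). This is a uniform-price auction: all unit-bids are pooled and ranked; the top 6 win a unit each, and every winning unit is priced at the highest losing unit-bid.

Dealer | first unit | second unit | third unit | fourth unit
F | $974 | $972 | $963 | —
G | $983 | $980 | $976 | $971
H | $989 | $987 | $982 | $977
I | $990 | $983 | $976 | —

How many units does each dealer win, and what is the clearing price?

G 1, H 3, I 2; clearing price $980

Pooled unit-bids ranked (top 6): 990 (I-1), 989 (H-1), 987 (H-2), 983 (G-1), 983 (I-2), 982 (H-3)
The (k+1)-th unit-bid is $980.
Allocation: G 1, H 3, I 2.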